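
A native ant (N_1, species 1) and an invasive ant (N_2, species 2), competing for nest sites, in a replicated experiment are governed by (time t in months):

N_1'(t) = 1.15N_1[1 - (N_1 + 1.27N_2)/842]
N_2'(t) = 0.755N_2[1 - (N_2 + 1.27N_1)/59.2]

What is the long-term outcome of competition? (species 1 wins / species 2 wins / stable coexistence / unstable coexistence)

species 1 excludes species 2

Compare the nullcline intercepts: K1/α12 = 842/1.27 = 663 > K2 = 59.2; K2/α21 = 59.2/1.27 = 46.6 < K1 = 842.
Since the inequalities point opposite ways, species 1 can invade but species 2 cannot.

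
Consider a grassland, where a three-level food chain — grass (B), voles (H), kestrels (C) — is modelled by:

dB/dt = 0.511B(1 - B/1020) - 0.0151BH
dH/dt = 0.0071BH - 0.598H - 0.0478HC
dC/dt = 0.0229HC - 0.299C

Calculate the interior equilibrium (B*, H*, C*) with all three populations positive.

From dC/dt = 0: 0.0229H* = 0.299, so H* = 13.1.
From dB/dt = 0: 0.511(1 - B*/1020) = 0.0151·13.1, giving B* = 1020·(1 - 0.386) = 626.
From dH/dt = 0: 0.0071·626 - 0.598 = 0.0478C*, so C* = 3.85/0.0478 = 80.5.

B* ≈ 626, H* ≈ 13.1, C* ≈ 80.5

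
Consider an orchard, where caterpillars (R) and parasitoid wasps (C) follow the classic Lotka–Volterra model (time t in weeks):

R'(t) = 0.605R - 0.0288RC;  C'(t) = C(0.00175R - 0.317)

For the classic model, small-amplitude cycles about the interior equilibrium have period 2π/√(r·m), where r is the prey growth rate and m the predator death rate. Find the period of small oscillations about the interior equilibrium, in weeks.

Here r = 0.605 and m = 0.317, so r·m = 0.192.
ω = √0.192 = 0.438 per week, hence T = 2π/ω ≈ 14.3 weeks.

T ≈ 14.3 weeks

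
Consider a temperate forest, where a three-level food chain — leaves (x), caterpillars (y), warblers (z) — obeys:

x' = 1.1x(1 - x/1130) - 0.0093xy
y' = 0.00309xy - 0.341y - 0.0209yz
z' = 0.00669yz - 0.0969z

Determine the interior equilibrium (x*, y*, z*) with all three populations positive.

From dz/dt = 0: 0.00669y* = 0.0969, so y* = 14.5.
From dx/dt = 0: 1.1(1 - x*/1130) = 0.0093·14.5, giving x* = 1130·(1 - 0.122) = 992.
From dy/dt = 0: 0.00309·992 - 0.341 = 0.0209z*, so z* = 2.72/0.0209 = 130.

x* ≈ 992, y* ≈ 14.5, z* ≈ 130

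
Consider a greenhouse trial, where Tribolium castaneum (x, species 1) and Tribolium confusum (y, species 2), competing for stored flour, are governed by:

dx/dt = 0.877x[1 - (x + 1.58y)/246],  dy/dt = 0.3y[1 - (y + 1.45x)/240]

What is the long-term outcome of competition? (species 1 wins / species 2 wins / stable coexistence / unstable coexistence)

Compare the nullcline intercepts: K1/α12 = 246/1.58 = 156 < K2 = 240; K2/α21 = 240/1.45 = 166 < K1 = 246.
Since both are reversed, neither can invade when rare; the interior point is a saddle.

unstable coexistence (outcome depends on initial conditions)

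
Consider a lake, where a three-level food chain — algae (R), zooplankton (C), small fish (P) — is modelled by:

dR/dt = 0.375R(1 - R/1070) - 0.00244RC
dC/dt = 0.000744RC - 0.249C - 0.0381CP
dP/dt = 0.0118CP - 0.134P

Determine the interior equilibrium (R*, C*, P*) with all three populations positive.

From dP/dt = 0: 0.0118C* = 0.134, so C* = 11.4.
From dR/dt = 0: 0.375(1 - R*/1070) = 0.00244·11.4, giving R* = 1070·(1 - 0.0739) = 991.
From dC/dt = 0: 0.000744·991 - 0.249 = 0.0381P*, so P* = 0.488/0.0381 = 12.8.

R* ≈ 991, C* ≈ 11.4, P* ≈ 12.8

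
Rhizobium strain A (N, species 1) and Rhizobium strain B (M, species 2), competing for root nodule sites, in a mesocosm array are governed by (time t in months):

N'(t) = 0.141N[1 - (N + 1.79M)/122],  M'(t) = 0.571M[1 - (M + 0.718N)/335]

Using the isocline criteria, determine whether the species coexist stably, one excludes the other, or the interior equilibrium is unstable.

species 2 excludes species 1

Compare the nullcline intercepts: K1/α12 = 122/1.79 = 68.2 < K2 = 335; K2/α21 = 335/0.718 = 467 > K1 = 122.
Since the inequalities point opposite ways, species 2 can invade but species 1 cannot.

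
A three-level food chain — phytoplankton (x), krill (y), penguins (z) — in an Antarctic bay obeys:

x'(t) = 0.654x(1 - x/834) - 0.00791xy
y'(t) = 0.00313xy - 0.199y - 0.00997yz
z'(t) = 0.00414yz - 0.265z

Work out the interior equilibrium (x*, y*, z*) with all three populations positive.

From dz/dt = 0: 0.00414y* = 0.265, so y* = 64.
From dx/dt = 0: 0.654(1 - x*/834) = 0.00791·64, giving x* = 834·(1 - 0.774) = 188.
From dy/dt = 0: 0.00313·188 - 0.199 = 0.00997z*, so z* = 0.39/0.00997 = 39.2.

x* ≈ 188, y* ≈ 64, z* ≈ 39.2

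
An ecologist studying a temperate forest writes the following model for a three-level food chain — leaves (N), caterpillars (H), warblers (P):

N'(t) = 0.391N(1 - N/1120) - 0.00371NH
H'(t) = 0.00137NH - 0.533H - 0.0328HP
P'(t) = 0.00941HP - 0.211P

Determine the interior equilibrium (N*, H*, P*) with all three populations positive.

N* ≈ 882, H* ≈ 22.4, P* ≈ 20.6

From dP/dt = 0: 0.00941H* = 0.211, so H* = 22.4.
From dN/dt = 0: 0.391(1 - N*/1120) = 0.00371·22.4, giving N* = 1120·(1 - 0.213) = 882.
From dH/dt = 0: 0.00137·882 - 0.533 = 0.0328P*, so P* = 0.675/0.0328 = 20.6.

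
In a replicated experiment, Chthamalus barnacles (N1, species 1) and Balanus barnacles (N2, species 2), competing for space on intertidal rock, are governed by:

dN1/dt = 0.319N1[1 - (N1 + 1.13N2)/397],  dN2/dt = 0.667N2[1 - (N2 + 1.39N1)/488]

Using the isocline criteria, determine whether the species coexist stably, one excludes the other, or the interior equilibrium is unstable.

Compare the nullcline intercepts: K1/α12 = 397/1.13 = 351 < K2 = 488; K2/α21 = 488/1.39 = 351 < K1 = 397.
Since both are reversed, neither can invade when rare; the interior point is a saddle.

unstable coexistence (outcome depends on initial conditions)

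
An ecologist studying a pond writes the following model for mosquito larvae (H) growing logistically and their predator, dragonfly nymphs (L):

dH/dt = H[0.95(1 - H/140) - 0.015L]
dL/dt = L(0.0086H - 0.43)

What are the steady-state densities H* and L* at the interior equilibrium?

From dL/dt = 0 with L > 0: 0.0086H* = 0.43, so H* = 50.
Substitute into dH/dt = 0: 0.95(1 - 50/140) = 0.015L*.
The bracket is 0.643, giving L* = 0.611/0.015 = 40.7.

H* ≈ 50, L* ≈ 40.7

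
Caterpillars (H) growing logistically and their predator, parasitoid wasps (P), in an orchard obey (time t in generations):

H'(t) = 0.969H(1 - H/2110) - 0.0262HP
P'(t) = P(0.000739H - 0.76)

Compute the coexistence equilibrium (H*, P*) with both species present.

H* ≈ 1030, P* ≈ 19

From dP/dt = 0 with P > 0: 0.000739H* = 0.76, so H* = 1030.
Substitute into dH/dt = 0: 0.969(1 - 1030/2110) = 0.0262P*.
The bracket is 0.513, giving P* = 0.497/0.0262 = 19.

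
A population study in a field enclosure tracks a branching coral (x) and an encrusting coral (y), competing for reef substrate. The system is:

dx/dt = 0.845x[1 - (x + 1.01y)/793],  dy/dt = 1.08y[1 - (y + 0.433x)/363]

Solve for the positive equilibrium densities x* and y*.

x* ≈ 758, y* ≈ 34.9

Setting both brackets to zero gives the nullclines x + 1.01y = 793 and 0.433x + y = 363.
Substituting y = 363 - 0.433x into the first: x(1 - 1.01·0.433) = 793 - 1.01·363.
So x* = 426/0.563 = 758, and then y* = 363 - 0.433·758 = 34.9.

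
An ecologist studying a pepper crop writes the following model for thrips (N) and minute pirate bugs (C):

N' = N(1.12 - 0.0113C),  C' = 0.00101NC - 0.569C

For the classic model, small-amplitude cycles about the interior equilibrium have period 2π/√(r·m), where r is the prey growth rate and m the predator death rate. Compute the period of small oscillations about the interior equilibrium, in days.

T ≈ 7.87 days

Here r = 1.12 and m = 0.569, so r·m = 0.637.
ω = √0.637 = 0.798 per day, hence T = 2π/ω ≈ 7.87 days.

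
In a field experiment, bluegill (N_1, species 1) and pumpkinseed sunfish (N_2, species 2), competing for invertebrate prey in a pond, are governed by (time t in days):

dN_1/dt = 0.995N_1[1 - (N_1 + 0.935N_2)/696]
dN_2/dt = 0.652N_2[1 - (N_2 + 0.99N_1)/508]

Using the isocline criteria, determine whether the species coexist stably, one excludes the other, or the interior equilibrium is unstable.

species 1 excludes species 2

Compare the nullcline intercepts: K1/α12 = 696/0.935 = 744 > K2 = 508; K2/α21 = 508/0.99 = 513 < K1 = 696.
Since the inequalities point opposite ways, species 1 can invade but species 2 cannot.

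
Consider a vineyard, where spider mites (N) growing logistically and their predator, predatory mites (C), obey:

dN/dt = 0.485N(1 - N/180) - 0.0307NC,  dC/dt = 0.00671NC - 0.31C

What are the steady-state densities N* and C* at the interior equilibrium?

N* ≈ 46.2, C* ≈ 11.7

From dC/dt = 0 with C > 0: 0.00671N* = 0.31, so N* = 46.2.
Substitute into dN/dt = 0: 0.485(1 - 46.2/180) = 0.0307C*.
The bracket is 0.743, giving C* = 0.361/0.0307 = 11.7.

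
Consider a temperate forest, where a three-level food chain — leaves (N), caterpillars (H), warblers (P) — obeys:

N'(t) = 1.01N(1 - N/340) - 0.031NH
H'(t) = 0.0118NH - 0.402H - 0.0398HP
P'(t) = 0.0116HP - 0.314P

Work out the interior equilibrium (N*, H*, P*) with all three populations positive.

From dP/dt = 0: 0.0116H* = 0.314, so H* = 27.1.
From dN/dt = 0: 1.01(1 - N*/340) = 0.031·27.1, giving N* = 340·(1 - 0.831) = 57.5.
From dH/dt = 0: 0.0118·57.5 - 0.402 = 0.0398P*, so P* = 0.277/0.0398 = 6.95.

N* ≈ 57.5, H* ≈ 27.1, P* ≈ 6.95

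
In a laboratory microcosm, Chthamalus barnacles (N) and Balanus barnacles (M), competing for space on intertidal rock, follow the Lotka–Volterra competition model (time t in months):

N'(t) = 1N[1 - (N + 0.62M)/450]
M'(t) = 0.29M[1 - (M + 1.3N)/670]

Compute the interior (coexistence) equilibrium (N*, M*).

Setting both brackets to zero gives the nullclines N + 0.62M = 450 and 1.3N + M = 670.
Substituting M = 670 - 1.3N into the first: N(1 - 0.62·1.3) = 450 - 0.62·670.
So N* = 34.6/0.194 = 178, and then M* = 670 - 1.3·178 = 438.

N* ≈ 178, M* ≈ 438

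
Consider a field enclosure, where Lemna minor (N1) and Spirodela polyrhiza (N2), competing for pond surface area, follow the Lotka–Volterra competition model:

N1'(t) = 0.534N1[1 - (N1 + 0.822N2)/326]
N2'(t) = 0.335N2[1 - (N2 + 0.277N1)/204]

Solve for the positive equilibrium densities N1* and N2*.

Setting both brackets to zero gives the nullclines N1 + 0.822N2 = 326 and 0.277N1 + N2 = 204.
Substituting N2 = 204 - 0.277N1 into the first: N1(1 - 0.822·0.277) = 326 - 0.822·204.
So N1* = 158/0.772 = 205, and then N2* = 204 - 0.277·205 = 147.

N1* ≈ 205, N2* ≈ 147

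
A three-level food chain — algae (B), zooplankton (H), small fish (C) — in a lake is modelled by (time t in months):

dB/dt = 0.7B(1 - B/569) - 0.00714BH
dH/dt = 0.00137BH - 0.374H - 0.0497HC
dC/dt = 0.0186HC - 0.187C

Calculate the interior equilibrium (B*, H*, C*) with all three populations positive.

From dC/dt = 0: 0.0186H* = 0.187, so H* = 10.1.
From dB/dt = 0: 0.7(1 - B*/569) = 0.00714·10.1, giving B* = 569·(1 - 0.103) = 511.
From dH/dt = 0: 0.00137·511 - 0.374 = 0.0497C*, so C* = 0.326/0.0497 = 6.55.

B* ≈ 511, H* ≈ 10.1, C* ≈ 6.55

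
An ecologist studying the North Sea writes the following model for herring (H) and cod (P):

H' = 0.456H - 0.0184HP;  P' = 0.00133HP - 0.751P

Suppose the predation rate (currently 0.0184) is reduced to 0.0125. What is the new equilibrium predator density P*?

P* ≈ 36.5

At the interior fixed point, setting dH/dt = 0 with H > 0 fixes P* = (prey growth rate)/(HP coefficient) — independent of the other coefficients.
With the change, P* = 0.456/0.0125 = 36.5; it rises from 24.8.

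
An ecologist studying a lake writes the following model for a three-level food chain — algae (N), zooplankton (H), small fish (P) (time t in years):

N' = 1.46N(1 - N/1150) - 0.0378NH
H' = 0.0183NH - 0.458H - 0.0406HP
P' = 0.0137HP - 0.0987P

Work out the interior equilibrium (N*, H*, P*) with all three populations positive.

From dP/dt = 0: 0.0137H* = 0.0987, so H* = 7.2.
From dN/dt = 0: 1.46(1 - N*/1150) = 0.0378·7.2, giving N* = 1150·(1 - 0.187) = 935.
From dH/dt = 0: 0.0183·935 - 0.458 = 0.0406P*, so P* = 16.7/0.0406 = 410.

N* ≈ 935, H* ≈ 7.2, P* ≈ 410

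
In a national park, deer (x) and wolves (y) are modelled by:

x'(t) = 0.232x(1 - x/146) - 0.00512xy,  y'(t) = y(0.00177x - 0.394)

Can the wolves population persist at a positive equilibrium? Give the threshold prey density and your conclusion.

Threshold x = 223; K < 223, so no, the predator goes extinct.

The predator equation gives dy/dt > 0 only when x > 0.394/0.00177 = 223.
Without the predator, x → K = 146. Since 146 < 223, the predator cannot invade.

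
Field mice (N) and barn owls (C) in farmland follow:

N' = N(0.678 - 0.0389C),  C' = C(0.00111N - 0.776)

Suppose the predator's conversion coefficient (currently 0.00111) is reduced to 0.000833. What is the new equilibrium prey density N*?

N* ≈ 932

At the interior fixed point, setting dC/dt = 0 with C > 0 fixes N* = (predator death rate)/(NC coefficient) — independent of the other coefficients.
With the change, N* = 0.776/0.000833 = 932; it rises from 699.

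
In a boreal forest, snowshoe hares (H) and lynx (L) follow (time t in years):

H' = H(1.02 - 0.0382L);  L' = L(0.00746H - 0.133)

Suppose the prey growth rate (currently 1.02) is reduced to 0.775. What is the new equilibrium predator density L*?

L* ≈ 20.3

At the interior fixed point, setting dH/dt = 0 with H > 0 fixes L* = (prey growth rate)/(HL coefficient) — independent of the other coefficients.
With the change, L* = 0.775/0.0382 = 20.3; it falls from 26.7.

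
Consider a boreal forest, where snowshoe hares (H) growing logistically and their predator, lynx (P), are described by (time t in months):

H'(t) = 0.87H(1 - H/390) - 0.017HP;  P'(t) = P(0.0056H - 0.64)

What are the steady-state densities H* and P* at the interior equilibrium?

From dP/dt = 0 with P > 0: 0.0056H* = 0.64, so H* = 114.
Substitute into dH/dt = 0: 0.87(1 - 114/390) = 0.017P*.
The bracket is 0.707, giving P* = 0.615/0.017 = 36.2.

H* ≈ 114, P* ≈ 36.2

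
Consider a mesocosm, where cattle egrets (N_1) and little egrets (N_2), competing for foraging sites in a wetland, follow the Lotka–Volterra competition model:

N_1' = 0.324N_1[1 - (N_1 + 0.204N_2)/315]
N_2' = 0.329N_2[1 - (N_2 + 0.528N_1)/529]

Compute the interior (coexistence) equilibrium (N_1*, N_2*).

Setting both brackets to zero gives the nullclines N_1 + 0.204N_2 = 315 and 0.528N_1 + N_2 = 529.
Substituting N_2 = 529 - 0.528N_1 into the first: N_1(1 - 0.204·0.528) = 315 - 0.204·529.
So N_1* = 207/0.892 = 232, and then N_2* = 529 - 0.528·232 = 406.

N_1* ≈ 232, N_2* ≈ 406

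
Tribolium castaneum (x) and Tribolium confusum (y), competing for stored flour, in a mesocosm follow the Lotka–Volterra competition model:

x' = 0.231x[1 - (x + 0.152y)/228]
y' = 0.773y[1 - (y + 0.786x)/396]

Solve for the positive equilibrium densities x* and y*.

Setting both brackets to zero gives the nullclines x + 0.152y = 228 and 0.786x + y = 396.
Substituting y = 396 - 0.786x into the first: x(1 - 0.152·0.786) = 228 - 0.152·396.
So x* = 168/0.881 = 191, and then y* = 396 - 0.786·191 = 246.

x* ≈ 191, y* ≈ 246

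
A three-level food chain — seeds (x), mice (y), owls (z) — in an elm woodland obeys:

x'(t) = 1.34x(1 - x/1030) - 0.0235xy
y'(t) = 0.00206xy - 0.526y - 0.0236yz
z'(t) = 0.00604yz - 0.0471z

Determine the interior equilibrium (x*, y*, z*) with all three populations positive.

x* ≈ 889, y* ≈ 7.8, z* ≈ 55.3

From dz/dt = 0: 0.00604y* = 0.0471, so y* = 7.8.
From dx/dt = 0: 1.34(1 - x*/1030) = 0.0235·7.8, giving x* = 1030·(1 - 0.137) = 889.
From dy/dt = 0: 0.00206·889 - 0.526 = 0.0236z*, so z* = 1.31/0.0236 = 55.3.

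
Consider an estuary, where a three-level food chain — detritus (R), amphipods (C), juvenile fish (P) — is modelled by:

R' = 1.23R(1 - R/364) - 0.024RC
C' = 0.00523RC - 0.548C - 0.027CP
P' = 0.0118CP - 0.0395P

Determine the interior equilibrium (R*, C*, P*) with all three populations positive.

R* ≈ 340, C* ≈ 3.35, P* ≈ 45.6

From dP/dt = 0: 0.0118C* = 0.0395, so C* = 3.35.
From dR/dt = 0: 1.23(1 - R*/364) = 0.024·3.35, giving R* = 364·(1 - 0.0653) = 340.
From dC/dt = 0: 0.00523·340 - 0.548 = 0.027P*, so P* = 1.23/0.027 = 45.6.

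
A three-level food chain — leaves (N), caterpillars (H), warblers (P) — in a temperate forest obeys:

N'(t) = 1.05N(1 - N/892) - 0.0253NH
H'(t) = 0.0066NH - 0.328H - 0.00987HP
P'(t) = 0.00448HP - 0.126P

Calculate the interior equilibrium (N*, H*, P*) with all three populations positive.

From dP/dt = 0: 0.00448H* = 0.126, so H* = 28.1.
From dN/dt = 0: 1.05(1 - N*/892) = 0.0253·28.1, giving N* = 892·(1 - 0.678) = 288.
From dH/dt = 0: 0.0066·288 - 0.328 = 0.00987P*, so P* = 1.57/0.00987 = 159.

N* ≈ 288, H* ≈ 28.1, P* ≈ 159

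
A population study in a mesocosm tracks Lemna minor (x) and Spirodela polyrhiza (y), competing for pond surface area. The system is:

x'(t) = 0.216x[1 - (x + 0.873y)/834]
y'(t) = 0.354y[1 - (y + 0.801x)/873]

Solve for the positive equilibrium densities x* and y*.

Setting both brackets to zero gives the nullclines x + 0.873y = 834 and 0.801x + y = 873.
Substituting y = 873 - 0.801x into the first: x(1 - 0.873·0.801) = 834 - 0.873·873.
So x* = 71.9/0.301 = 239, and then y* = 873 - 0.801·239 = 682.

x* ≈ 239, y* ≈ 682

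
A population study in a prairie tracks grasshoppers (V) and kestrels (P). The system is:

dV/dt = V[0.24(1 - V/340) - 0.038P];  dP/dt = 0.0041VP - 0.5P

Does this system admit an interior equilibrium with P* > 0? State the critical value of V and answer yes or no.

The predator equation gives dP/dt > 0 only when V > 0.5/0.0041 = 122.
Without the predator, V → K = 340. Since 340 > 122, the predator can invade and persist.

Threshold V = 122; K > 122, so yes, the predator persists.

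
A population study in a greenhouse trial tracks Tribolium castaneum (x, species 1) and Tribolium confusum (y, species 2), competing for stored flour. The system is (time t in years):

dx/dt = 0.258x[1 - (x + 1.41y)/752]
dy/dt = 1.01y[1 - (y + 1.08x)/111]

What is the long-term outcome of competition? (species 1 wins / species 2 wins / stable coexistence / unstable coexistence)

species 1 excludes species 2

Compare the nullcline intercepts: K1/α12 = 752/1.41 = 533 > K2 = 111; K2/α21 = 111/1.08 = 103 < K1 = 752.
Since the inequalities point opposite ways, species 1 can invade but species 2 cannot.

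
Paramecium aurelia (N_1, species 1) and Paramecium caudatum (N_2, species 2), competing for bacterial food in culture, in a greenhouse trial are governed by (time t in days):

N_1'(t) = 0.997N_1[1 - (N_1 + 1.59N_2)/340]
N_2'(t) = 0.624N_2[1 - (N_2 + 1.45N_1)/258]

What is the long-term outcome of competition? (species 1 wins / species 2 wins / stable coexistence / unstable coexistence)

unstable coexistence (outcome depends on initial conditions)

Compare the nullcline intercepts: K1/α12 = 340/1.59 = 214 < K2 = 258; K2/α21 = 258/1.45 = 178 < K1 = 340.
Since both are reversed, neither can invade when rare; the interior point is a saddle.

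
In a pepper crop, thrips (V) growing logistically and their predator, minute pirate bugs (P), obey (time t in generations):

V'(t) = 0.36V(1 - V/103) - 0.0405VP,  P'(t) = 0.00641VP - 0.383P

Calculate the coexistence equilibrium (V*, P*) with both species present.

V* ≈ 59.8, P* ≈ 3.73

From dP/dt = 0 with P > 0: 0.00641V* = 0.383, so V* = 59.8.
Substitute into dV/dt = 0: 0.36(1 - 59.8/103) = 0.0405P*.
The bracket is 0.42, giving P* = 0.151/0.0405 = 3.73.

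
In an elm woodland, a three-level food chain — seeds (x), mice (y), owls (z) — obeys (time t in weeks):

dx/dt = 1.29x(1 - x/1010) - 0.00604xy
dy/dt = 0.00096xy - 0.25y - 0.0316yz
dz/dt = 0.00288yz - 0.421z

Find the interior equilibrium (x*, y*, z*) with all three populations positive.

From dz/dt = 0: 0.00288y* = 0.421, so y* = 146.
From dx/dt = 0: 1.29(1 - x*/1010) = 0.00604·146, giving x* = 1010·(1 - 0.684) = 319.
From dy/dt = 0: 0.00096·319 - 0.25 = 0.0316z*, so z* = 0.056/0.0316 = 1.77.

x* ≈ 319, y* ≈ 146, z* ≈ 1.77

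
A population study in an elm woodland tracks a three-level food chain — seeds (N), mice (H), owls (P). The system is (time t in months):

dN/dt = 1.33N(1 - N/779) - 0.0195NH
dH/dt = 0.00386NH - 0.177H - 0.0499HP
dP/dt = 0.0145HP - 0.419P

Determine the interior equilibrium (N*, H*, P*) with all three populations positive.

From dP/dt = 0: 0.0145H* = 0.419, so H* = 28.9.
From dN/dt = 0: 1.33(1 - N*/779) = 0.0195·28.9, giving N* = 779·(1 - 0.424) = 449.
From dH/dt = 0: 0.00386·449 - 0.177 = 0.0499P*, so P* = 1.56/0.0499 = 31.2.

N* ≈ 449, H* ≈ 28.9, P* ≈ 31.2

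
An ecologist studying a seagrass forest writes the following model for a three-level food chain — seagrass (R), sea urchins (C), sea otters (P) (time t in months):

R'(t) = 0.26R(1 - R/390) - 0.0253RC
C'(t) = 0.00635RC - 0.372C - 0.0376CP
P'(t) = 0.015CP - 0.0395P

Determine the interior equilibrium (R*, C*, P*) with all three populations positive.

R* ≈ 290, C* ≈ 2.63, P* ≈ 39.1

From dP/dt = 0: 0.015C* = 0.0395, so C* = 2.63.
From dR/dt = 0: 0.26(1 - R*/390) = 0.0253·2.63, giving R* = 390·(1 - 0.256) = 290.
From dC/dt = 0: 0.00635·290 - 0.372 = 0.0376P*, so P* = 1.47/0.0376 = 39.1.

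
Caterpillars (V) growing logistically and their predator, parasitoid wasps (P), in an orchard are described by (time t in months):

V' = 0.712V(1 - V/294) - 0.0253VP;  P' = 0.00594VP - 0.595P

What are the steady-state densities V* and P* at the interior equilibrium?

From dP/dt = 0 with P > 0: 0.00594V* = 0.595, so V* = 100.
Substitute into dV/dt = 0: 0.712(1 - 100/294) = 0.0253P*.
The bracket is 0.659, giving P* = 0.469/0.0253 = 18.6.

V* ≈ 100, P* ≈ 18.6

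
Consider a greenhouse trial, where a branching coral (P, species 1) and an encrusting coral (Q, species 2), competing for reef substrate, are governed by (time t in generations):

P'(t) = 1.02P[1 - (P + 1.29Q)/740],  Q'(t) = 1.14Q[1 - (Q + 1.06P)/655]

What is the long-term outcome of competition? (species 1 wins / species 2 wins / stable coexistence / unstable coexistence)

unstable coexistence (outcome depends on initial conditions)

Compare the nullcline intercepts: K1/α12 = 740/1.29 = 574 < K2 = 655; K2/α21 = 655/1.06 = 618 < K1 = 740.
Since both are reversed, neither can invade when rare; the interior point is a saddle.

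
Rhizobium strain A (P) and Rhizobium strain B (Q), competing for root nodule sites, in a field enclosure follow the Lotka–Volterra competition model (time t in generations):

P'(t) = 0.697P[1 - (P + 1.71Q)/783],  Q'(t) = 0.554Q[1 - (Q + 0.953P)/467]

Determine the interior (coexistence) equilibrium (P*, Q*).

P* ≈ 24.7, Q* ≈ 443

Setting both brackets to zero gives the nullclines P + 1.71Q = 783 and 0.953P + Q = 467.
Substituting Q = 467 - 0.953P into the first: P(1 - 1.71·0.953) = 783 - 1.71·467.
So P* = -15.6/-0.63 = 24.7, and then Q* = 467 - 0.953·24.7 = 443.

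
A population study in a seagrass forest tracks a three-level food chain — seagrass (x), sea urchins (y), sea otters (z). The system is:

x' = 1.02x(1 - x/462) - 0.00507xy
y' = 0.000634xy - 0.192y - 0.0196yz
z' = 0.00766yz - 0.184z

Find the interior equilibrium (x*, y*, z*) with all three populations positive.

From dz/dt = 0: 0.00766y* = 0.184, so y* = 24.
From dx/dt = 0: 1.02(1 - x*/462) = 0.00507·24, giving x* = 462·(1 - 0.119) = 407.
From dy/dt = 0: 0.000634·407 - 0.192 = 0.0196z*, so z* = 0.0659/0.0196 = 3.36.

x* ≈ 407, y* ≈ 24, z* ≈ 3.36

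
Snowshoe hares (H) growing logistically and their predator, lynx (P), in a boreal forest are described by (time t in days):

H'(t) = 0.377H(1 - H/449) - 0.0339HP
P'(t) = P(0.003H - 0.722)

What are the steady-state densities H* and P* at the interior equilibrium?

H* ≈ 241, P* ≈ 5.16

From dP/dt = 0 with P > 0: 0.003H* = 0.722, so H* = 241.
Substitute into dH/dt = 0: 0.377(1 - 241/449) = 0.0339P*.
The bracket is 0.464, giving P* = 0.175/0.0339 = 5.16.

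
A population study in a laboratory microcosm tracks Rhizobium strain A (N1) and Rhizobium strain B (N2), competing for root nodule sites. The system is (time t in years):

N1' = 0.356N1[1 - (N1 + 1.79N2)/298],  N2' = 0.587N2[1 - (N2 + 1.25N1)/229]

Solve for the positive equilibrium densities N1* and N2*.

Setting both brackets to zero gives the nullclines N1 + 1.79N2 = 298 and 1.25N1 + N2 = 229.
Substituting N2 = 229 - 1.25N1 into the first: N1(1 - 1.79·1.25) = 298 - 1.79·229.
So N1* = -112/-1.24 = 90.4, and then N2* = 229 - 1.25·90.4 = 116.

N1* ≈ 90.4, N2* ≈ 116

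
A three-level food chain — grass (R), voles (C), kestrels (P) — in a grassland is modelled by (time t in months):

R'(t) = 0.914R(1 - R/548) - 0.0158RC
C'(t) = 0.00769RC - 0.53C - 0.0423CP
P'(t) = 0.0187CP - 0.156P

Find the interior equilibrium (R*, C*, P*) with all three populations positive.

From dP/dt = 0: 0.0187C* = 0.156, so C* = 8.34.
From dR/dt = 0: 0.914(1 - R*/548) = 0.0158·8.34, giving R* = 548·(1 - 0.144) = 469.
From dC/dt = 0: 0.00769·469 - 0.53 = 0.0423P*, so P* = 3.08/0.0423 = 72.7.

R* ≈ 469, C* ≈ 8.34, P* ≈ 72.7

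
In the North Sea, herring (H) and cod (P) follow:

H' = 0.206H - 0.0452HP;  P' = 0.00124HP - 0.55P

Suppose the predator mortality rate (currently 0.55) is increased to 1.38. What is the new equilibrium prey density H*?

At the interior fixed point, setting dP/dt = 0 with P > 0 fixes H* = (predator death rate)/(HP coefficient) — independent of the other coefficients.
With the change, H* = 1.38/0.00124 = 1110; it rises from 444.

H* ≈ 1110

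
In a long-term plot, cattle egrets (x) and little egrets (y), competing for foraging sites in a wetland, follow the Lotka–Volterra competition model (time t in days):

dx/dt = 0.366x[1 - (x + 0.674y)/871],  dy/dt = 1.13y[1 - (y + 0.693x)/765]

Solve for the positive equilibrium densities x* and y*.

x* ≈ 667, y* ≈ 303

Setting both brackets to zero gives the nullclines x + 0.674y = 871 and 0.693x + y = 765.
Substituting y = 765 - 0.693x into the first: x(1 - 0.674·0.693) = 871 - 0.674·765.
So x* = 355/0.533 = 667, and then y* = 765 - 0.693·667 = 303.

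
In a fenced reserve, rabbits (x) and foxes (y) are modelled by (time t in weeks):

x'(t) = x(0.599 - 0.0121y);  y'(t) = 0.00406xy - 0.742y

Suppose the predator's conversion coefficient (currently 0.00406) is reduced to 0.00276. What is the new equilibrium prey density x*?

At the interior fixed point, setting dy/dt = 0 with y > 0 fixes x* = (predator death rate)/(xy coefficient) — independent of the other coefficients.
With the change, x* = 0.742/0.00276 = 269; it rises from 183.

x* ≈ 269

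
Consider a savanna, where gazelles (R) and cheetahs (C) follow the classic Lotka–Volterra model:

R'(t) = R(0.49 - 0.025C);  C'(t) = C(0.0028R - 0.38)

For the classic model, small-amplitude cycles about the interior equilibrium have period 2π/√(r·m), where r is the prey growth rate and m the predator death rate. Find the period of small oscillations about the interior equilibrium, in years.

Here r = 0.49 and m = 0.38, so r·m = 0.186.
ω = √0.186 = 0.432 per year, hence T = 2π/ω ≈ 14.6 years.

T ≈ 14.6 years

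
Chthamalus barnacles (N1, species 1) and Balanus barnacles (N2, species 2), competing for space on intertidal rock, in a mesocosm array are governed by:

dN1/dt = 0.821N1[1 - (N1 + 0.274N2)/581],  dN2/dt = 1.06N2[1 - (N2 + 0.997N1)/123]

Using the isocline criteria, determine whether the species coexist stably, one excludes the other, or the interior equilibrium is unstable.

Compare the nullcline intercepts: K1/α12 = 581/0.274 = 2120 > K2 = 123; K2/α21 = 123/0.997 = 123 < K1 = 581.
Since the inequalities point opposite ways, species 1 can invade but species 2 cannot.

species 1 excludes species 2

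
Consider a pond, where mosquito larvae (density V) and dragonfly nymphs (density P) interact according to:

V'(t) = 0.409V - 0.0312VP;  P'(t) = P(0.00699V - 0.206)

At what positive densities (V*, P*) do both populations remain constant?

Set dP/dt = 0 with P > 0: 0.00699V - 0.206 = 0, so V* = 0.206/0.00699 = 29.5.
Set dV/dt = 0 with V > 0: 0.409 - 0.0312P = 0, so P* = 0.409/0.0312 = 13.1.

V* ≈ 29.5, P* ≈ 13.1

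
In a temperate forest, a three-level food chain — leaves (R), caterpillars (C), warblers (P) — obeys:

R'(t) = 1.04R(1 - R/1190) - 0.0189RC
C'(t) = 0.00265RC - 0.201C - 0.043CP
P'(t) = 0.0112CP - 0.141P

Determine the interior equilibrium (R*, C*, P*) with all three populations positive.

From dP/dt = 0: 0.0112C* = 0.141, so C* = 12.6.
From dR/dt = 0: 1.04(1 - R*/1190) = 0.0189·12.6, giving R* = 1190·(1 - 0.229) = 918.
From dC/dt = 0: 0.00265·918 - 0.201 = 0.043P*, so P* = 2.23/0.043 = 51.9.

R* ≈ 918, C* ≈ 12.6, P* ≈ 51.9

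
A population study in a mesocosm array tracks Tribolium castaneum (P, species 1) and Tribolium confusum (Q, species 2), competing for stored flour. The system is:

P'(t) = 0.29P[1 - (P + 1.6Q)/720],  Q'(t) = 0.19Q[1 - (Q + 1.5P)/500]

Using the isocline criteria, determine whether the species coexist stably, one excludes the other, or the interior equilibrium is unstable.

unstable coexistence (outcome depends on initial conditions)

Compare the nullcline intercepts: K1/α12 = 720/1.6 = 450 < K2 = 500; K2/α21 = 500/1.5 = 333 < K1 = 720.
Since both are reversed, neither can invade when rare; the interior point is a saddle.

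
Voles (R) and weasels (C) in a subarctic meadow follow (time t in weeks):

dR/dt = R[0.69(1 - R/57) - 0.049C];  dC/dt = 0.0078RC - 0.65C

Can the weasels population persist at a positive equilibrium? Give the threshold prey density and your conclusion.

The predator equation gives dC/dt > 0 only when R > 0.65/0.0078 = 83.3.
Without the predator, R → K = 57. Since 57 < 83.3, the predator cannot invade.

Threshold R = 83.3; K < 83.3, so no, the predator goes extinct.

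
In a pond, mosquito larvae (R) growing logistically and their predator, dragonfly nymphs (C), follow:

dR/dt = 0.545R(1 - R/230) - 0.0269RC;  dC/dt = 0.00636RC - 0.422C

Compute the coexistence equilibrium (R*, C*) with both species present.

R* ≈ 66.4, C* ≈ 14.4

From dC/dt = 0 with C > 0: 0.00636R* = 0.422, so R* = 66.4.
Substitute into dR/dt = 0: 0.545(1 - 66.4/230) = 0.0269C*.
The bracket is 0.712, giving C* = 0.388/0.0269 = 14.4.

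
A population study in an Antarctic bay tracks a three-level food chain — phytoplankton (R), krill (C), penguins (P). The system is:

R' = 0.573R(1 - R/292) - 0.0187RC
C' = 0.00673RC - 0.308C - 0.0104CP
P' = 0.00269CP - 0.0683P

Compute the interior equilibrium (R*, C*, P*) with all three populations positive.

R* ≈ 50, C* ≈ 25.4, P* ≈ 2.77

From dP/dt = 0: 0.00269C* = 0.0683, so C* = 25.4.
From dR/dt = 0: 0.573(1 - R*/292) = 0.0187·25.4, giving R* = 292·(1 - 0.829) = 50.
From dC/dt = 0: 0.00673·50 - 0.308 = 0.0104P*, so P* = 0.0288/0.0104 = 2.77.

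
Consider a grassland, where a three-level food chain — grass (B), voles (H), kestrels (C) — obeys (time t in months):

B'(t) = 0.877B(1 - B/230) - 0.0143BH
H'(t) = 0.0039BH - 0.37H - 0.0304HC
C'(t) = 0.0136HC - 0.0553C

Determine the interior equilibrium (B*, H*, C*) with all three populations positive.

From dC/dt = 0: 0.0136H* = 0.0553, so H* = 4.07.
From dB/dt = 0: 0.877(1 - B*/230) = 0.0143·4.07, giving B* = 230·(1 - 0.0663) = 215.
From dH/dt = 0: 0.0039·215 - 0.37 = 0.0304C*, so C* = 0.468/0.0304 = 15.4.

B* ≈ 215, H* ≈ 4.07, C* ≈ 15.4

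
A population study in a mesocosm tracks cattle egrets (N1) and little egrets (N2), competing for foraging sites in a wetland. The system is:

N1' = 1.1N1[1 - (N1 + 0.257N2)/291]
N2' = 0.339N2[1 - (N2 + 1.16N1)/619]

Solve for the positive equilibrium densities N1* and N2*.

Setting both brackets to zero gives the nullclines N1 + 0.257N2 = 291 and 1.16N1 + N2 = 619.
Substituting N2 = 619 - 1.16N1 into the first: N1(1 - 0.257·1.16) = 291 - 0.257·619.
So N1* = 132/0.702 = 188, and then N2* = 619 - 1.16·188 = 401.

N1* ≈ 188, N2* ≈ 401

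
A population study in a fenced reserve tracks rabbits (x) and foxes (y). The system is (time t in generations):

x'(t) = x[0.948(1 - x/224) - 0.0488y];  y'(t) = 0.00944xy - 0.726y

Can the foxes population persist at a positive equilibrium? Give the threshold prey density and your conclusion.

Threshold x = 76.9; K > 76.9, so yes, the predator persists.

The predator equation gives dy/dt > 0 only when x > 0.726/0.00944 = 76.9.
Without the predator, x → K = 224. Since 224 > 76.9, the predator can invade and persist.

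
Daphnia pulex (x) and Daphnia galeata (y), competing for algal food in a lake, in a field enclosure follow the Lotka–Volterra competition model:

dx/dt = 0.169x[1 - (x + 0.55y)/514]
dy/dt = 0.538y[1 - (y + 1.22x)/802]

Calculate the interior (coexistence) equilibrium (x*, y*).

Setting both brackets to zero gives the nullclines x + 0.55y = 514 and 1.22x + y = 802.
Substituting y = 802 - 1.22x into the first: x(1 - 0.55·1.22) = 514 - 0.55·802.
So x* = 72.9/0.329 = 222, and then y* = 802 - 1.22·222 = 532.

x* ≈ 222, y* ≈ 532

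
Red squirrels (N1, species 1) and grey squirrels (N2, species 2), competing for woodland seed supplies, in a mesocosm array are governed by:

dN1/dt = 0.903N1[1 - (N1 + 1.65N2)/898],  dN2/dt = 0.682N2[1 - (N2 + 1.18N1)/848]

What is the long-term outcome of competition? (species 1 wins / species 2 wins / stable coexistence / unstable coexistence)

Compare the nullcline intercepts: K1/α12 = 898/1.65 = 544 < K2 = 848; K2/α21 = 848/1.18 = 719 < K1 = 898.
Since both are reversed, neither can invade when rare; the interior point is a saddle.

unstable coexistence (outcome depends on initial conditions)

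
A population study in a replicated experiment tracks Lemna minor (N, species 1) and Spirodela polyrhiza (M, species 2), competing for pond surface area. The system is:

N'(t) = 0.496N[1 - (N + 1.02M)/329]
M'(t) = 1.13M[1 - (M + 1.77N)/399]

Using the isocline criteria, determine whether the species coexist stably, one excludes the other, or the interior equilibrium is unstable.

unstable coexistence (outcome depends on initial conditions)

Compare the nullcline intercepts: K1/α12 = 329/1.02 = 323 < K2 = 399; K2/α21 = 399/1.77 = 225 < K1 = 329.
Since both are reversed, neither can invade when rare; the interior point is a saddle.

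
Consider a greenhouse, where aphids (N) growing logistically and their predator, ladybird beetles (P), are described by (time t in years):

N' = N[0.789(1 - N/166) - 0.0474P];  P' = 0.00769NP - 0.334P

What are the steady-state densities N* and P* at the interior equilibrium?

From dP/dt = 0 with P > 0: 0.00769N* = 0.334, so N* = 43.4.
Substitute into dN/dt = 0: 0.789(1 - 43.4/166) = 0.0474P*.
The bracket is 0.738, giving P* = 0.583/0.0474 = 12.3.

N* ≈ 43.4, P* ≈ 12.3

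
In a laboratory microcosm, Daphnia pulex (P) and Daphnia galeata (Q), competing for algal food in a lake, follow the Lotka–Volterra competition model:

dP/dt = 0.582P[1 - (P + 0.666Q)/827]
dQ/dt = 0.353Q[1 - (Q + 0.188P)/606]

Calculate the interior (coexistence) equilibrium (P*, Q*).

Setting both brackets to zero gives the nullclines P + 0.666Q = 827 and 0.188P + Q = 606.
Substituting Q = 606 - 0.188P into the first: P(1 - 0.666·0.188) = 827 - 0.666·606.
So P* = 423/0.875 = 484, and then Q* = 606 - 0.188·484 = 515.

P* ≈ 484, Q* ≈ 515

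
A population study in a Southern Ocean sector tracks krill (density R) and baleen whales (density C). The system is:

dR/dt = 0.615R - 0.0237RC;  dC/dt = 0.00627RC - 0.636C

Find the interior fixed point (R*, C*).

Set dC/dt = 0 with C > 0: 0.00627R - 0.636 = 0, so R* = 0.636/0.00627 = 101.
Set dR/dt = 0 with R > 0: 0.615 - 0.0237C = 0, so C* = 0.615/0.0237 = 25.9.

R* ≈ 101, C* ≈ 25.9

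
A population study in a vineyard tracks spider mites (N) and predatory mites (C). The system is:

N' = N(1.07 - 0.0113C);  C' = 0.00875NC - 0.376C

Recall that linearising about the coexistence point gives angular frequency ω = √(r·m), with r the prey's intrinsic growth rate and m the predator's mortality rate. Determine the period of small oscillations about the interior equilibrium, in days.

T ≈ 9.91 days

Here r = 1.07 and m = 0.376, so r·m = 0.402.
ω = √0.402 = 0.634 per day, hence T = 2π/ω ≈ 9.91 days.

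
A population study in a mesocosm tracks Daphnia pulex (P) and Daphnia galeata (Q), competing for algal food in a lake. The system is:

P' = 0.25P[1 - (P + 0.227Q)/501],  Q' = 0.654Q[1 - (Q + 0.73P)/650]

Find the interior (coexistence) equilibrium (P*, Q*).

P* ≈ 424, Q* ≈ 341

Setting both brackets to zero gives the nullclines P + 0.227Q = 501 and 0.73P + Q = 650.
Substituting Q = 650 - 0.73P into the first: P(1 - 0.227·0.73) = 501 - 0.227·650.
So P* = 353/0.834 = 424, and then Q* = 650 - 0.73·424 = 341.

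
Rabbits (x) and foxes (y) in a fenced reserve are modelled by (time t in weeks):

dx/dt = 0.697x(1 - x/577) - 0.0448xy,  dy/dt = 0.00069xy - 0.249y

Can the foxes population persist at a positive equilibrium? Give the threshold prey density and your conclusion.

The predator equation gives dy/dt > 0 only when x > 0.249/0.00069 = 361.
Without the predator, x → K = 577. Since 577 > 361, the predator can invade and persist.

Threshold x = 361; K > 361, so yes, the predator persists.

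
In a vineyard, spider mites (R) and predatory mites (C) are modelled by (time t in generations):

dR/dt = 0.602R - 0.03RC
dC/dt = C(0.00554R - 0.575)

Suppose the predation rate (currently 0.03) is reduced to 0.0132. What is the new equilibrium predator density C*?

C* ≈ 45.6

At the interior fixed point, setting dR/dt = 0 with R > 0 fixes C* = (prey growth rate)/(RC coefficient) — independent of the other coefficients.
With the change, C* = 0.602/0.0132 = 45.6; it rises from 20.1.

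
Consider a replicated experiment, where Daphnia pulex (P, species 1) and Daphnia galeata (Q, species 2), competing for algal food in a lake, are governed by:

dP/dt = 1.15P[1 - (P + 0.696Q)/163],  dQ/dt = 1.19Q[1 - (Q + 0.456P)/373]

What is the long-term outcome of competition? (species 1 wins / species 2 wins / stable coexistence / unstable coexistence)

Compare the nullcline intercepts: K1/α12 = 163/0.696 = 234 < K2 = 373; K2/α21 = 373/0.456 = 818 > K1 = 163.
Since the inequalities point opposite ways, species 2 can invade but species 1 cannot.

species 2 excludes species 1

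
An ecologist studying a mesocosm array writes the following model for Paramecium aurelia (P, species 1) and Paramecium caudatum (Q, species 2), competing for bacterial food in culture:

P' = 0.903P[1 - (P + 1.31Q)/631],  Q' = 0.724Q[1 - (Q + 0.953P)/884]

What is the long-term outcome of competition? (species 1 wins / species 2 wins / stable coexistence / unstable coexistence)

Compare the nullcline intercepts: K1/α12 = 631/1.31 = 482 < K2 = 884; K2/α21 = 884/0.953 = 928 > K1 = 631.
Since the inequalities point opposite ways, species 2 can invade but species 1 cannot.

species 2 excludes species 1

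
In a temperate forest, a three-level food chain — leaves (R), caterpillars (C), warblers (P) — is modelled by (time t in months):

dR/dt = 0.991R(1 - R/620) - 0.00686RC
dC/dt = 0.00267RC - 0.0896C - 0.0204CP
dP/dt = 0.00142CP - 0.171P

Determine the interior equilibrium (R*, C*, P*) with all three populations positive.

From dP/dt = 0: 0.00142C* = 0.171, so C* = 120.
From dR/dt = 0: 0.991(1 - R*/620) = 0.00686·120, giving R* = 620·(1 - 0.834) = 103.
From dC/dt = 0: 0.00267·103 - 0.0896 = 0.0204P*, so P* = 0.186/0.0204 = 9.11.

R* ≈ 103, C* ≈ 120, P* ≈ 9.11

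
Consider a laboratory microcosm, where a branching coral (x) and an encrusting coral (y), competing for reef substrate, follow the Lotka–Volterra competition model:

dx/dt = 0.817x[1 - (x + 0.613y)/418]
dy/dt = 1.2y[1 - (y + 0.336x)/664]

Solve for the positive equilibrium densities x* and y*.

x* ≈ 13.8, y* ≈ 659

Setting both brackets to zero gives the nullclines x + 0.613y = 418 and 0.336x + y = 664.
Substituting y = 664 - 0.336x into the first: x(1 - 0.613·0.336) = 418 - 0.613·664.
So x* = 11/0.794 = 13.8, and then y* = 664 - 0.336·13.8 = 659.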